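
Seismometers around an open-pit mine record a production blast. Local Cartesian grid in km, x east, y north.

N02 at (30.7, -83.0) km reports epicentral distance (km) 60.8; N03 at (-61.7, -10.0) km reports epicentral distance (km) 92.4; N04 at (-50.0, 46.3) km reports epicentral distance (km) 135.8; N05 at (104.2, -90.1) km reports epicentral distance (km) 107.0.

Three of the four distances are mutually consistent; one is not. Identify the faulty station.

N02

Solve using three stations at a time. Using N03, N04, N05 (subtract circle equations pairwise → linear system) gives (x, y) ≈ (-2.4, -80.9).
Distances from that point to each station vs reported:
  N02: calculated 33.2 vs reported 60.8 → residual 27.6 km
  N03: calculated 92.4 vs reported 92.4 → residual 0.0 km
  N04: calculated 135.8 vs reported 135.8 → residual 0.0 km
  N05: calculated 107.0 vs reported 107.0 → residual 0.0 km
N03, N04, N05 are mutually consistent (residuals ≈ 0); N02 is off by 27.6 km.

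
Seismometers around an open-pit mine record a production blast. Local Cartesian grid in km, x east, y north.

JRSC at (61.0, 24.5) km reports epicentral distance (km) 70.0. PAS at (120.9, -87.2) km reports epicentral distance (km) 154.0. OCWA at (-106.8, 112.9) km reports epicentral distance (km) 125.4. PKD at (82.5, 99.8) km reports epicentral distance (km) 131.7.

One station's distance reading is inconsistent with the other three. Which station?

Solve using three stations at a time. Using JRSC, PAS, PKD (subtract circle equations pairwise → linear system) gives (x, y) ≈ (-5.0, 1.4).
Distances from that point to each station vs reported:
  JRSC: calculated 69.9 vs reported 70.0 → residual 0.1 km
  PAS: calculated 154.0 vs reported 154.0 → residual 0.0 km
  OCWA: calculated 151.0 vs reported 125.4 → residual 25.6 km
  PKD: calculated 131.7 vs reported 131.7 → residual 0.0 km
JRSC, PAS, PKD are mutually consistent (residuals ≈ 0); OCWA is off by 25.6 km.

OCWA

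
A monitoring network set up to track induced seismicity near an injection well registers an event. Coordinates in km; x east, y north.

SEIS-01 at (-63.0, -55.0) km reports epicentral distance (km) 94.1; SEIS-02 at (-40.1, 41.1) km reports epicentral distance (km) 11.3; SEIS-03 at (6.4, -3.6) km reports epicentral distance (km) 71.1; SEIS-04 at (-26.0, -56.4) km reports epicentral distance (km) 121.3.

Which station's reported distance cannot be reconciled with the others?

Solve using three stations at a time. Using SEIS-01, SEIS-02, SEIS-03 (subtract circle equations pairwise → linear system) gives (x, y) ≈ (-51.0, 38.3).
Distances from that point to each station vs reported:
  SEIS-01: calculated 94.1 vs reported 94.1 → residual 0.0 km
  SEIS-02: calculated 11.3 vs reported 11.3 → residual 0.0 km
  SEIS-03: calculated 71.1 vs reported 71.1 → residual 0.0 km
  SEIS-04: calculated 98.0 vs reported 121.3 → residual 23.3 km
SEIS-01, SEIS-02, SEIS-03 are mutually consistent (residuals ≈ 0); SEIS-04 is off by 23.3 km.

SEIS-04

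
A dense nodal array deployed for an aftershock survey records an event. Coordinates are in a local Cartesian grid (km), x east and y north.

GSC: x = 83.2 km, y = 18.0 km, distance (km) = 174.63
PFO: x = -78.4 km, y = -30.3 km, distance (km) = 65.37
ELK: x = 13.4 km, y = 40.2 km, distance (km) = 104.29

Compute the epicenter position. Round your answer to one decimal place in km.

Circle about each station: (x − 83.2)² + (y − 18.0)² = 174.63²; (x + 78.4)² + (y + 30.3)² = 65.37²; (x − 13.4)² + (y − 40.2)² = 104.29².
Subtracting pairs of circle equations eliminates x²+y² and gives linear equations (the radical axes):
-323.2 x − 96.6 y = 26040.81
-139.6 x + 44.4 y = 14168.59
Solving the 2×2 system: x ≈ -90.7, y ≈ 33.9 km.

(-90.7, 33.9)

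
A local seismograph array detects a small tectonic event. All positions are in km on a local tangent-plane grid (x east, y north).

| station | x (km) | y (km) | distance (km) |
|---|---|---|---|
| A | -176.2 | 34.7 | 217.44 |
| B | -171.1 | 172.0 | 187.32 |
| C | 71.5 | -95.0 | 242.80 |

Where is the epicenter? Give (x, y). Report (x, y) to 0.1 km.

Circle about each station: (x + 176.2)² + (y − 34.7)² = 217.44²; (x + 171.1)² + (y − 172.0)² = 187.32²; (x − 71.5)² + (y + 95.0)² = 242.80².
Subtracting pairs of circle equations eliminates x²+y² and gives linear equations (the radical axes):
10.2 x + 274.6 y = 38800.05
495.4 x − 259.4 y = -29784.97
Solving the 2×2 system: x ≈ 13.6, y ≈ 140.8 km.

x ≈ 13.6 km, y ≈ 140.8 km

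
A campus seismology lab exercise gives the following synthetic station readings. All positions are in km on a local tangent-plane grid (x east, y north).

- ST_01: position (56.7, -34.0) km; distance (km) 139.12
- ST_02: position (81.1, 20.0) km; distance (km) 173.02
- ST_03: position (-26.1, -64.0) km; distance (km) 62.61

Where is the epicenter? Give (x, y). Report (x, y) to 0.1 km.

Circle about each station: (x − 56.7)² + (y + 34.0)² = 139.12²; (x − 81.1)² + (y − 20.0)² = 173.02²; (x + 26.1)² + (y + 64.0)² = 62.61².
Subtracting the ST_01 equation from the ST_02 and ST_03 equations removes the quadratic terms:
48.8 x + 108.0 y = -7975.23
-165.6 x − 60.0 y = 15840.68
Solving the 2×2 system: x ≈ -82.4, y ≈ -36.6 km.

(-82.4, -36.6)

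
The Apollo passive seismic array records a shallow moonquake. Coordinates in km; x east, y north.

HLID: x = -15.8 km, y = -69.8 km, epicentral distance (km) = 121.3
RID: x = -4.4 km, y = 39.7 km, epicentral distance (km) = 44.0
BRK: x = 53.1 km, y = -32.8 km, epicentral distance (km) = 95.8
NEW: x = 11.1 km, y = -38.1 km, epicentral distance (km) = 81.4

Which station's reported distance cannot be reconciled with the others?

BRK

Solve using three stations at a time. Using HLID, RID, NEW (subtract circle equations pairwise → linear system) gives (x, y) ≈ (39.5, 38.1).
Distances from that point to each station vs reported:
  HLID: calculated 121.3 vs reported 121.3 → residual 0.0 km
  RID: calculated 43.9 vs reported 44.0 → residual 0.1 km
  BRK: calculated 72.2 vs reported 95.8 → residual 23.6 km
  NEW: calculated 81.3 vs reported 81.4 → residual 0.1 km
HLID, RID, NEW are mutually consistent (residuals ≈ 0); BRK is off by 23.6 km.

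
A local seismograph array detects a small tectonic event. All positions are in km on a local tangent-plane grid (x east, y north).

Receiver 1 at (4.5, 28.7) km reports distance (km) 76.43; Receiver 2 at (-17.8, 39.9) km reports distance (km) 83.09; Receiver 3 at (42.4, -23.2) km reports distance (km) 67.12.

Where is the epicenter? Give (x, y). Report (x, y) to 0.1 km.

Circle about each station: (x − 4.5)² + (y − 28.7)² = 76.43²; (x + 17.8)² + (y − 39.9)² = 83.09²; (x − 42.4)² + (y + 23.2)² = 67.12².
Subtracting pairs of circle equations eliminates x²+y² and gives linear equations (the radical axes):
-44.6 x + 22.4 y = 2.51
75.8 x − 103.8 y = 2828.51
Solving the 2×2 system: x ≈ -21.7, y ≈ -43.1 km.

-21.7 km east, -43.1 km north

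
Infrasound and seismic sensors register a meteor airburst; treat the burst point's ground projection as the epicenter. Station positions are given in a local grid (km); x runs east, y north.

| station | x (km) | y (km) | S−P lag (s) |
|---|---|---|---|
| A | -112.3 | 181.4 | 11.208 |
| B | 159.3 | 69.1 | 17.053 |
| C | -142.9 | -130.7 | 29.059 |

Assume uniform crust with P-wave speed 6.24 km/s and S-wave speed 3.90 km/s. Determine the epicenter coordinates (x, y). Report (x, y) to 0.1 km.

Distance from S−P lag: d = Δt · v_P v_S / (v_P − v_S) = Δt · (6.24·3.90)/(6.24−3.90) ≈ 10.4000·Δt.
So d_A = 116.56, d_B = 177.35, d_C = 302.21 km.
Circle about each station: (x + 112.3)² + (y − 181.4)² = 116.56²; (x − 159.3)² + (y − 69.1)² = 177.35²; (x + 142.9)² + (y + 130.7)² = 302.21².
Subtracting the A equation from the B and C equations removes the quadratic terms:
543.2 x − 224.6 y = -33232.74
-61.2 x − 624.2 y = -85759.00
Solving the 2×2 system: x ≈ -4.2, y ≈ 137.8 km.
Check against A (with the unrounded x, y): √((x + 112.3)²+(y − 181.4)²) = 116.56 ≈ 116.56 km. ✓

(-4.2, 137.8)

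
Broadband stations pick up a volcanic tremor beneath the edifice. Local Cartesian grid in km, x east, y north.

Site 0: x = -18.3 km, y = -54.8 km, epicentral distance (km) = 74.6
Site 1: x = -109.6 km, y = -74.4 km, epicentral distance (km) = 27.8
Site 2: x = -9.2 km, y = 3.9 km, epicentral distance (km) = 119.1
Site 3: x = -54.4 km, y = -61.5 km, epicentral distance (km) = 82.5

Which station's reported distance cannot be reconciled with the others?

Site 3

Solve using three stations at a time. Using Site 0, Site 1, Site 2 (subtract circle equations pairwise → linear system) gives (x, y) ≈ (-85.2, -87.8).
Distances from that point to each station vs reported:
  Site 0: calculated 74.6 vs reported 74.6 → residual 0.0 km
  Site 1: calculated 27.8 vs reported 27.8 → residual 0.0 km
  Site 2: calculated 119.1 vs reported 119.1 → residual 0.0 km
  Site 3: calculated 40.5 vs reported 82.5 → residual 42.0 km
Site 0, Site 1, Site 2 are mutually consistent (residuals ≈ 0); Site 3 is off by 42.0 km.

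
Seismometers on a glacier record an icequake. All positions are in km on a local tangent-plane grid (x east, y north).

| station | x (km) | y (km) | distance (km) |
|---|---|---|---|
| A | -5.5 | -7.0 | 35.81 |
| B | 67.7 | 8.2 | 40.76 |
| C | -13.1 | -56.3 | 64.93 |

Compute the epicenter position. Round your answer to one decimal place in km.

Circle about each station: (x + 5.5)² + (y + 7.0)² = 35.81²; (x − 67.7)² + (y − 8.2)² = 40.76²; (x + 13.1)² + (y + 56.3)² = 64.93².
Subtracting the A equation from the B and C equations removes the quadratic terms:
146.4 x + 30.4 y = 4192.26
-15.2 x − 98.6 y = 328.50
Solving the 2×2 system: x ≈ 30.3, y ≈ -8.0 km.

30.3 km east, -8.0 km north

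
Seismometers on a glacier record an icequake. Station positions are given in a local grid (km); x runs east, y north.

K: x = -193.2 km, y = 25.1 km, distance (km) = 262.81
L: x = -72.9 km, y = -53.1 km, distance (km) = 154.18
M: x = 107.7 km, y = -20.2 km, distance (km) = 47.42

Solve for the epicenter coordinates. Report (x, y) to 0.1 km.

x ≈ 69.0 km, y ≈ 7.2 km

Circle about each station: (x + 193.2)² + (y − 25.1)² = 262.81²; (x + 72.9)² + (y + 53.1)² = 154.18²; (x − 107.7)² + (y + 20.2)² = 47.42².
Subtracting the K equation from the L and M equations removes the quadratic terms:
240.6 x − 156.4 y = 15475.39
601.8 x − 90.6 y = 40871.52
Solving the 2×2 system: x ≈ 69.0, y ≈ 7.2 km.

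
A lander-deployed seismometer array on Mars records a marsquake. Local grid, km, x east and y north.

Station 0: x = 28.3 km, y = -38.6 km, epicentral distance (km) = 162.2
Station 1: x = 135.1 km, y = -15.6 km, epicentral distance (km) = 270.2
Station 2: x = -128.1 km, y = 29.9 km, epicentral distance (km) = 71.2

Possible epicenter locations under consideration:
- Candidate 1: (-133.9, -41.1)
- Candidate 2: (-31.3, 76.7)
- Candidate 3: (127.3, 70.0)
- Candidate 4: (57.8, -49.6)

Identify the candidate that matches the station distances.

For each candidate, compare |candidate − station| to the reported distance:
Candidate 1: residuals Station 0 0.0, Station 1 0.0, Station 2 0.0 → max 0.0 km
Candidate 2: residuals Station 0 32.4, Station 1 79.9, Station 2 36.3 → max 79.9 km
Candidate 3: residuals Station 0 15.2, Station 1 184.2, Station 2 187.3 → max 187.3 km
Candidate 4: residuals Station 0 130.7, Station 1 185.8, Station 2 131.0 → max 185.8 km
Only Candidate 1 has all residuals ≈ 0.

Candidate 1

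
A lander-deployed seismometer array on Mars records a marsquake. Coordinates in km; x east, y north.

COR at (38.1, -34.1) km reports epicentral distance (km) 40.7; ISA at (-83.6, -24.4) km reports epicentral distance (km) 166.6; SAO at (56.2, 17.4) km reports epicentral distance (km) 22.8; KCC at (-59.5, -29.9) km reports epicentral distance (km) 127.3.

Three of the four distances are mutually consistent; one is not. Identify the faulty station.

Solve using three stations at a time. Using COR, SAO, KCC (subtract circle equations pairwise → linear system) gives (x, y) ≈ (65.1, -3.6).
Distances from that point to each station vs reported:
  COR: calculated 40.7 vs reported 40.7 → residual 0.0 km
  ISA: calculated 150.1 vs reported 166.6 → residual 16.5 km
  SAO: calculated 22.8 vs reported 22.8 → residual 0.0 km
  KCC: calculated 127.3 vs reported 127.3 → residual 0.0 km
COR, SAO, KCC are mutually consistent (residuals ≈ 0); ISA is off by 16.5 km.

ISA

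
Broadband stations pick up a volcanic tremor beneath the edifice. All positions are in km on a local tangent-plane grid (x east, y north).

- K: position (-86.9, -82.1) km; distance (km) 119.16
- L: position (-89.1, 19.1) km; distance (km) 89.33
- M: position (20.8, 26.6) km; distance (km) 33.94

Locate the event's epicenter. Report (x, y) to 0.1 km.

Circle about each station: (x + 86.9)² + (y + 82.1)² = 119.16²; (x + 89.1)² + (y − 19.1)² = 89.33²; (x − 20.8)² + (y − 26.6)² = 33.94².
Subtracting pairs of circle equations eliminates x²+y² and gives linear equations (the radical axes):
-4.4 x + 202.4 y = 230.86
215.4 x + 217.4 y = -104.64
Solving the 2×2 system: x ≈ -1.6, y ≈ 1.1 km.

-1.6 km east, 1.1 km north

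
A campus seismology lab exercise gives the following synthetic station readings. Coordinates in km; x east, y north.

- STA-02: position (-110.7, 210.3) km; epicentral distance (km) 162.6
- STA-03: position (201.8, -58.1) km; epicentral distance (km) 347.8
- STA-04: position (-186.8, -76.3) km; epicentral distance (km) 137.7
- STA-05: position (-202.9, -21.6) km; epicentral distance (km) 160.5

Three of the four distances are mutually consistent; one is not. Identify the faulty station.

STA-05

Solve using three stations at a time. Using STA-02, STA-03, STA-04 (subtract circle equations pairwise → linear system) gives (x, y) ≈ (-129.2, 48.8).
Distances from that point to each station vs reported:
  STA-02: calculated 162.6 vs reported 162.6 → residual 0.0 km
  STA-03: calculated 347.8 vs reported 347.8 → residual 0.0 km
  STA-04: calculated 137.7 vs reported 137.7 → residual 0.0 km
  STA-05: calculated 101.9 vs reported 160.5 → residual 58.6 km
STA-02, STA-03, STA-04 are mutually consistent (residuals ≈ 0); STA-05 is off by 58.6 km.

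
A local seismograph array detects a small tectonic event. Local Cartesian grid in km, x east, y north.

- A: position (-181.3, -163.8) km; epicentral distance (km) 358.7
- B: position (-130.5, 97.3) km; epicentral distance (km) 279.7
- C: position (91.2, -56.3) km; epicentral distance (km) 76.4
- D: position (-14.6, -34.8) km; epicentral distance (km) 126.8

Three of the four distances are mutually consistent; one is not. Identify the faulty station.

Solve using three stations at a time. Using A, B, C (subtract circle equations pairwise → linear system) gives (x, y) ≈ (134.2, 6.9).
Distances from that point to each station vs reported:
  A: calculated 358.7 vs reported 358.7 → residual 0.0 km
  B: calculated 279.7 vs reported 279.7 → residual 0.0 km
  C: calculated 76.4 vs reported 76.4 → residual 0.0 km
  D: calculated 154.5 vs reported 126.8 → residual 27.7 km
A, B, C are mutually consistent (residuals ≈ 0); D is off by 27.7 km.

D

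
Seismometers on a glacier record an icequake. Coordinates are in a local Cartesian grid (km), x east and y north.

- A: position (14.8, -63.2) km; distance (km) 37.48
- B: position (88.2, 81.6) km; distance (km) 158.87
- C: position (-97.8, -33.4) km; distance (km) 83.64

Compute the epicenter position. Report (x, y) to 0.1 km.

x ≈ -14.4 km, y ≈ -39.7 km

Circle about each station: (x − 14.8)² + (y + 63.2)² = 37.48²; (x − 88.2)² + (y − 81.6)² = 158.87²; (x + 97.8)² + (y + 33.4)² = 83.64².
Subtracting the A equation from the B and C equations removes the quadratic terms:
146.8 x + 289.6 y = -13610.41
-225.2 x + 59.6 y = 876.22
Solving the 2×2 system: x ≈ -14.4, y ≈ -39.7 km.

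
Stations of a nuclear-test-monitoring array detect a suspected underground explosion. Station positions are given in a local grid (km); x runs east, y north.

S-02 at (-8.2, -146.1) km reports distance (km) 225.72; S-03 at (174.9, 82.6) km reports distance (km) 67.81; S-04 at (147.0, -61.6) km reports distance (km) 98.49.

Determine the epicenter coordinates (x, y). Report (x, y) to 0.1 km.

(126.8, 34.8)

Circle about each station: (x + 8.2)² + (y + 146.1)² = 225.72²; (x − 174.9)² + (y − 82.6)² = 67.81²; (x − 147.0)² + (y + 61.6)² = 98.49².
Subtracting the S-02 equation from the S-03 and S-04 equations removes the quadratic terms:
366.2 x + 457.4 y = 62351.64
310.4 x + 169.0 y = 45240.35
Solving the 2×2 system: x ≈ 126.8, y ≈ 34.8 km.
Check against S-02 (with the unrounded x, y): √((x + 8.2)²+(y + 146.1)²) = 225.72 ≈ 225.72 km. ✓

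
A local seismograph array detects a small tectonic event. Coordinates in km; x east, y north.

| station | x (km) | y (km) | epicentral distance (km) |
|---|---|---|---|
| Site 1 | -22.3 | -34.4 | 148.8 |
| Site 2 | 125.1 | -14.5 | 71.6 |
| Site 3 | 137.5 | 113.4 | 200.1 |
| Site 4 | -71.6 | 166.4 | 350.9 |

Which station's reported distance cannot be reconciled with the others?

Site 4

Solve using three stations at a time. Using Site 1, Site 2, Site 3 (subtract circle equations pairwise → linear system) gives (x, y) ≈ (117.4, -85.7).
Distances from that point to each station vs reported:
  Site 1: calculated 148.8 vs reported 148.8 → residual 0.0 km
  Site 2: calculated 71.6 vs reported 71.6 → residual 0.0 km
  Site 3: calculated 200.1 vs reported 200.1 → residual 0.0 km
  Site 4: calculated 315.1 vs reported 350.9 → residual 35.8 km
Site 1, Site 2, Site 3 are mutually consistent (residuals ≈ 0); Site 4 is off by 35.8 km.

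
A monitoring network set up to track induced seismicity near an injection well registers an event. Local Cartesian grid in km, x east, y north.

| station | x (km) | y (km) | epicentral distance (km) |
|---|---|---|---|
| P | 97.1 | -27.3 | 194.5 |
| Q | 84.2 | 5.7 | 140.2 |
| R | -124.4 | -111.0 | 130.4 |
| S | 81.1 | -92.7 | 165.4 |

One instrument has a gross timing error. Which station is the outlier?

P

Solve using three stations at a time. Using Q, R, S (subtract circle equations pairwise → linear system) gives (x, y) ≈ (-55.9, -0.0).
Distances from that point to each station vs reported:
  P: calculated 155.4 vs reported 194.5 → residual 39.1 km
  Q: calculated 140.2 vs reported 140.2 → residual 0.0 km
  R: calculated 130.4 vs reported 130.4 → residual 0.0 km
  S: calculated 165.4 vs reported 165.4 → residual 0.0 km
Q, R, S are mutually consistent (residuals ≈ 0); P is off by 39.1 km.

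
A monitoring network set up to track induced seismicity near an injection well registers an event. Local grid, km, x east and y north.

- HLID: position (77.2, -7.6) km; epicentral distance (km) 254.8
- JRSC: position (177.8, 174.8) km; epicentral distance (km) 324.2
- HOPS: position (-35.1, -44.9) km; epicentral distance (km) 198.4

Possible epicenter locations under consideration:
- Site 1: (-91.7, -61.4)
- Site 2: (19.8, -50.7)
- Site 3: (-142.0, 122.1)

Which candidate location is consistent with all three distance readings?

Site 3

For each candidate, compare |candidate − station| to the reported distance:
Site 1: residuals HLID 77.5, JRSC 34.2, HOPS 139.4 → max 139.4 km
Site 2: residuals HLID 183.0, JRSC 48.9, HOPS 143.2 → max 183.0 km
Site 3: residuals HLID 0.1, JRSC 0.1, HOPS 0.1 → max 0.1 km
Only Site 3 has all residuals ≈ 0.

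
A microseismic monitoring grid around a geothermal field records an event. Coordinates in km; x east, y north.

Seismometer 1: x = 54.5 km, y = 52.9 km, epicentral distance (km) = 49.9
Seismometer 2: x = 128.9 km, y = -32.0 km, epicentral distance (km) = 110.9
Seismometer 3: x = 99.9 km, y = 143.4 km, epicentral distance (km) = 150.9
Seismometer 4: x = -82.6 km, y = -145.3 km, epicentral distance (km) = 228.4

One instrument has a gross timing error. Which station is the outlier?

Seismometer 4

Solve using three stations at a time. Using Seismometer 1, Seismometer 2, Seismometer 3 (subtract circle equations pairwise → linear system) gives (x, y) ≈ (26.8, 11.4).
Distances from that point to each station vs reported:
  Seismometer 1: calculated 49.9 vs reported 49.9 → residual 0.0 km
  Seismometer 2: calculated 110.9 vs reported 110.9 → residual 0.0 km
  Seismometer 3: calculated 150.9 vs reported 150.9 → residual 0.0 km
  Seismometer 4: calculated 191.1 vs reported 228.4 → residual 37.3 km
Seismometer 1, Seismometer 2, Seismometer 3 are mutually consistent (residuals ≈ 0); Seismometer 4 is off by 37.3 km.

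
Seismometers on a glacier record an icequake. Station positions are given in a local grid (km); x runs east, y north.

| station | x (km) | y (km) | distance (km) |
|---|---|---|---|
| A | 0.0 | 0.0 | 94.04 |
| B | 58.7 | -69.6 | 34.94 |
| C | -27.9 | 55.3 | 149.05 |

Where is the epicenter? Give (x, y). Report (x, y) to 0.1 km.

82.9 km east, -44.4 km north

Circle about each station: x² + y² = 94.04²; (x − 58.7)² + (y + 69.6)² = 34.94²; (x + 27.9)² + (y − 55.3)² = 149.05².
Subtracting the A equation from the B and C equations removes the quadratic terms:
117.4 x − 139.2 y = 15912.57
-55.8 x + 110.6 y = -9535.88
Solving the 2×2 system: x ≈ 82.9, y ≈ -44.4 km.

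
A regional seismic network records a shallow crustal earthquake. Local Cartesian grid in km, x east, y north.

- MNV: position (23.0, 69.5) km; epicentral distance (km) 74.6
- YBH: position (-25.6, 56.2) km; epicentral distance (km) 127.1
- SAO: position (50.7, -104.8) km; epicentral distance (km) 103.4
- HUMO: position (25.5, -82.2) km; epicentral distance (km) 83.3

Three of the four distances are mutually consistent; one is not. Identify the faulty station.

Solve using three stations at a time. Using MNV, SAO, HUMO (subtract circle equations pairwise → linear system) gives (x, y) ≈ (46.2, -1.5).
Distances from that point to each station vs reported:
  MNV: calculated 74.7 vs reported 74.6 → residual 0.1 km
  YBH: calculated 92.1 vs reported 127.1 → residual 35.0 km
  SAO: calculated 103.4 vs reported 103.4 → residual 0.0 km
  HUMO: calculated 83.3 vs reported 83.3 → residual 0.0 km
MNV, SAO, HUMO are mutually consistent (residuals ≈ 0); YBH is off by 35.0 km.

YBH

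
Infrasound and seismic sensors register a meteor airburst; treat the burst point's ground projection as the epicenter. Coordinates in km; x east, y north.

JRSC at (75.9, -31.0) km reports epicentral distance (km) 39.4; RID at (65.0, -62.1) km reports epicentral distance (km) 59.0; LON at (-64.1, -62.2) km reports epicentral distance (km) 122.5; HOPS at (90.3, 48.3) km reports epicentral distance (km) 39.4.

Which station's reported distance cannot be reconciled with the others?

Solve using three stations at a time. Using JRSC, RID, LON (subtract circle equations pairwise → linear system) gives (x, y) ≈ (45.0, -6.6).
Distances from that point to each station vs reported:
  JRSC: calculated 39.3 vs reported 39.4 → residual 0.1 km
  RID: calculated 58.9 vs reported 59.0 → residual 0.1 km
  LON: calculated 122.5 vs reported 122.5 → residual 0.0 km
  HOPS: calculated 71.2 vs reported 39.4 → residual 31.8 km
JRSC, RID, LON are mutually consistent (residuals ≈ 0); HOPS is off by 31.8 km.

HOPS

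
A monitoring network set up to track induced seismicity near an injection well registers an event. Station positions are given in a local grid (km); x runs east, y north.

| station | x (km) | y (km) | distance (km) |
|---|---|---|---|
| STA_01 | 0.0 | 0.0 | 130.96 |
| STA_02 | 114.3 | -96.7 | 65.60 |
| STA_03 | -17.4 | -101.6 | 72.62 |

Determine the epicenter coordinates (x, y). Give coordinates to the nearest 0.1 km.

52.9 km east, -119.8 km north

Circle about each station: x² + y² = 130.96²; (x − 114.3)² + (y + 96.7)² = 65.60²; (x + 17.4)² + (y + 101.6)² = 72.62².
Subtracting the STA_01 equation from the STA_02 and STA_03 equations removes the quadratic terms:
228.6 x − 193.4 y = 35262.54
-34.8 x − 203.2 y = 22502.18
Solving the 2×2 system: x ≈ 52.9, y ≈ -119.8 km.
Check against STA_01 (with the unrounded x, y): √(x²+y²) = 130.96 ≈ 130.96 km. ✓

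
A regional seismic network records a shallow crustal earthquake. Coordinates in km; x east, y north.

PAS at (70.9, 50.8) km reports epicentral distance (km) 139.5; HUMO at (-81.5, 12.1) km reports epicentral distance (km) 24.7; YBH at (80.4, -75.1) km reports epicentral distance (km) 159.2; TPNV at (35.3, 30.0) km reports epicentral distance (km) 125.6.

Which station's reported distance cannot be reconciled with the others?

TPNV

Solve using three stations at a time. Using PAS, HUMO, YBH (subtract circle equations pairwise → linear system) gives (x, y) ≈ (-59.4, 1.0).
Distances from that point to each station vs reported:
  PAS: calculated 139.5 vs reported 139.5 → residual 0.0 km
  HUMO: calculated 24.7 vs reported 24.7 → residual 0.0 km
  YBH: calculated 159.2 vs reported 159.2 → residual 0.0 km
  TPNV: calculated 99.1 vs reported 125.6 → residual 26.5 km
PAS, HUMO, YBH are mutually consistent (residuals ≈ 0); TPNV is off by 26.5 km.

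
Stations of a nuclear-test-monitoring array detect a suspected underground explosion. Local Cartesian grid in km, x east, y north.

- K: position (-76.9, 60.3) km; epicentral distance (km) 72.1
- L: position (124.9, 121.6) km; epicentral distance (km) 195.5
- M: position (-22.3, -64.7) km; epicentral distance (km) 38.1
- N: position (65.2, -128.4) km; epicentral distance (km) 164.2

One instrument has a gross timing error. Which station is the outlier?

Solve using three stations at a time. Using K, L, N (subtract circle equations pairwise → linear system) gives (x, y) ≈ (-31.5, 4.3).
Distances from that point to each station vs reported:
  K: calculated 72.1 vs reported 72.1 → residual 0.0 km
  L: calculated 195.5 vs reported 195.5 → residual 0.0 km
  M: calculated 69.6 vs reported 38.1 → residual 31.5 km
  N: calculated 164.2 vs reported 164.2 → residual 0.0 km
K, L, N are mutually consistent (residuals ≈ 0); M is off by 31.5 km.

M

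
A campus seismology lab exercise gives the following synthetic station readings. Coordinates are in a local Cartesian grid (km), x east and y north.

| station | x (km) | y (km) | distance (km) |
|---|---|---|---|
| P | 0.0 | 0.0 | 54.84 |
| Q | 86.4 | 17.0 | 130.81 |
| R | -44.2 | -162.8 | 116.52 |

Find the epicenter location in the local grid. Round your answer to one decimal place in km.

(-27.4, -47.5)

Circle about each station: x² + y² = 54.84²; (x − 86.4)² + (y − 17.0)² = 130.81²; (x + 44.2)² + (y + 162.8)² = 116.52².
Subtracting the P equation from the Q and R equations removes the quadratic terms:
172.8 x + 34.0 y = -6349.87
-88.4 x − 325.6 y = 17888.00
Solving the 2×2 system: x ≈ -27.4, y ≈ -47.5 km.
Check against P (with the unrounded x, y): √(x²+y²) = 54.84 ≈ 54.84 km. ✓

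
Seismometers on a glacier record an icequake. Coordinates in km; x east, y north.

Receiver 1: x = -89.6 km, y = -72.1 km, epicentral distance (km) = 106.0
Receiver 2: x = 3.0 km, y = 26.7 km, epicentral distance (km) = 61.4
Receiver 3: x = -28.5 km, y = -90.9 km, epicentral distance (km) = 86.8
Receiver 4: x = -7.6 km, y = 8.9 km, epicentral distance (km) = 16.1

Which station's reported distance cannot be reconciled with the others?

Receiver 2

Solve using three stations at a time. Using Receiver 1, Receiver 3, Receiver 4 (subtract circle equations pairwise → linear system) gives (x, y) ≈ (-5.9, -7.1).
Distances from that point to each station vs reported:
  Receiver 1: calculated 106.0 vs reported 106.0 → residual 0.0 km
  Receiver 2: calculated 34.9 vs reported 61.4 → residual 26.5 km
  Receiver 3: calculated 86.8 vs reported 86.8 → residual 0.0 km
  Receiver 4: calculated 16.1 vs reported 16.1 → residual 0.0 km
Receiver 1, Receiver 3, Receiver 4 are mutually consistent (residuals ≈ 0); Receiver 2 is off by 26.5 km.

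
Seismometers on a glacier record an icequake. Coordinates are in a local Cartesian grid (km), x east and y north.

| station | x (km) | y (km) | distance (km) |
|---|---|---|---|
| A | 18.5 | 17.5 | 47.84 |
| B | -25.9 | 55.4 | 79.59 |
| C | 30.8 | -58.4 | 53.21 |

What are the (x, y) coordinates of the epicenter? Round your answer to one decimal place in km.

x ≈ -8.2 km, y ≈ -22.2 km

Circle about each station: (x − 18.5)² + (y − 17.5)² = 47.84²; (x + 25.9)² + (y − 55.4)² = 79.59²; (x − 30.8)² + (y + 58.4)² = 53.21².
Subtracting pairs of circle equations eliminates x²+y² and gives linear equations (the radical axes):
-88.8 x + 75.8 y = -954.43
24.6 x − 151.8 y = 3168.06
Solving the 2×2 system: x ≈ -8.2, y ≈ -22.2 km.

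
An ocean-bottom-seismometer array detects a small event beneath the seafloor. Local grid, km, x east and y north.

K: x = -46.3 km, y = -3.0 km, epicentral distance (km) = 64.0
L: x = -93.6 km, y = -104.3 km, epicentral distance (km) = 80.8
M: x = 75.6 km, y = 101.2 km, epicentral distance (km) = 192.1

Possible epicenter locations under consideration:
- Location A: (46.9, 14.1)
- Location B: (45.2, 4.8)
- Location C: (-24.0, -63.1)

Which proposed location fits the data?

For each candidate, compare |candidate − station| to the reported distance:
Location A: residuals K 30.8, L 102.9, M 100.4 → max 102.9 km
Location B: residuals K 27.8, L 95.7, M 91.0 → max 95.7 km
Location C: residuals K 0.1, L 0.1, M 0.0 → max 0.1 km
Only Location C has all residuals ≈ 0.

Location C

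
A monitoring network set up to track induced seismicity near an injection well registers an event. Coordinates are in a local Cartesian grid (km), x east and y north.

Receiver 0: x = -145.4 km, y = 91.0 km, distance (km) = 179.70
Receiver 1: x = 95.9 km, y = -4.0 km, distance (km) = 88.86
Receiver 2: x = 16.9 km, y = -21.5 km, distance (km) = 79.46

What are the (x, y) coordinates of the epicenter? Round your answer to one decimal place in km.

Circle about each station: (x + 145.4)² + (y − 91.0)² = 179.70²; (x − 95.9)² + (y + 4.0)² = 88.86²; (x − 16.9)² + (y + 21.5)² = 79.46².
Subtracting pairs of circle equations eliminates x²+y² and gives linear equations (the radical axes):
482.6 x − 190.0 y = 4186.64
324.6 x − 225.0 y = -2696.10
Solving the 2×2 system: x ≈ 31.0, y ≈ 56.7 km.
Check against Receiver 0 (with the unrounded x, y): √((x + 145.4)²+(y − 91.0)²) = 179.70 ≈ 179.70 km. ✓

(31.0, 56.7)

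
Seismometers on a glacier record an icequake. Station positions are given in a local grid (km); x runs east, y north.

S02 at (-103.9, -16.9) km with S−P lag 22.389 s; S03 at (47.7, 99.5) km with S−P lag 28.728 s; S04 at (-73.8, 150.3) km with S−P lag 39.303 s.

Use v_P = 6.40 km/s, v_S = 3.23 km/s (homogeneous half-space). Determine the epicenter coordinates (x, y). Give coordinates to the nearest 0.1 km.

Distance from S−P lag: d = Δt · v_P v_S / (v_P − v_S) = Δt · (6.40·3.23)/(6.40−3.23) ≈ 6.5211·Δt.
So d_S02 = 146.00, d_S03 = 187.34, d_S04 = 256.30 km.
Circle about each station: (x + 103.9)² + (y + 16.9)² = 146.00²; (x − 47.7)² + (y − 99.5)² = 187.34²; (x + 73.8)² + (y − 150.3)² = 256.30².
Subtracting the S02 equation from the S03 and S04 equations removes the quadratic terms:
303.2 x + 232.8 y = -12685.56
60.2 x + 334.4 y = -27417.98
Solving the 2×2 system: x ≈ 24.5, y ≈ -86.4 km.

x ≈ 24.5 km, y ≈ -86.4 km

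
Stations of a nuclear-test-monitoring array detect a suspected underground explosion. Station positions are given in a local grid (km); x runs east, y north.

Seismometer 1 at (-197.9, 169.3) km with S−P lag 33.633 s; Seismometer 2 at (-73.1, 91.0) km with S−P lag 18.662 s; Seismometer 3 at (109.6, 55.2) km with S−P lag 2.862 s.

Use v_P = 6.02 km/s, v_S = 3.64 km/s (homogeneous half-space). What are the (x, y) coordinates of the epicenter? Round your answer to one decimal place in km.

Distance from S−P lag: d = Δt · v_P v_S / (v_P − v_S) = Δt · (6.02·3.64)/(6.02−3.64) ≈ 9.2071·Δt.
So d_Seismometer 1 = 309.66, d_Seismometer 2 = 171.82, d_Seismometer 3 = 26.35 km.
Circle about each station: (x + 197.9)² + (y − 169.3)² = 309.66²; (x + 73.1)² + (y − 91.0)² = 171.82²; (x − 109.6)² + (y − 55.2)² = 26.35².
Subtracting pairs of circle equations eliminates x²+y² and gives linear equations (the radical axes):
249.6 x − 156.6 y = 12164.91
615.0 x − 228.2 y = 42427.29
Solving the 2×2 system: x ≈ 98.3, y ≈ 79.0 km.
Check against Seismometer 1 (with the unrounded x, y): √((x + 197.9)²+(y − 169.3)²) = 309.66 ≈ 309.66 km. ✓

98.3 km east, 79.0 km north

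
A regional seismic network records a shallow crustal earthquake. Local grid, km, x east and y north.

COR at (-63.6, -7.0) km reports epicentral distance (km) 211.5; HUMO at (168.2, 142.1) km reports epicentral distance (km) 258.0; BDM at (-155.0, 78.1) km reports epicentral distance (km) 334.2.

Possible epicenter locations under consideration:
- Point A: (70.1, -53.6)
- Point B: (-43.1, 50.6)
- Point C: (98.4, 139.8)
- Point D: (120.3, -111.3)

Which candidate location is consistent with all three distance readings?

Point D

For each candidate, compare |candidate − station| to the reported distance:
Point A: residuals COR 69.9, HUMO 39.1, BDM 73.4 → max 73.4 km
Point B: residuals COR 150.4, HUMO 27.7, BDM 219.0 → max 219.0 km
Point C: residuals COR 7.1, HUMO 188.2, BDM 73.4 → max 188.2 km
Point D: residuals COR 0.1, HUMO 0.1, BDM 0.0 → max 0.1 km
Only Point D has all residuals ≈ 0.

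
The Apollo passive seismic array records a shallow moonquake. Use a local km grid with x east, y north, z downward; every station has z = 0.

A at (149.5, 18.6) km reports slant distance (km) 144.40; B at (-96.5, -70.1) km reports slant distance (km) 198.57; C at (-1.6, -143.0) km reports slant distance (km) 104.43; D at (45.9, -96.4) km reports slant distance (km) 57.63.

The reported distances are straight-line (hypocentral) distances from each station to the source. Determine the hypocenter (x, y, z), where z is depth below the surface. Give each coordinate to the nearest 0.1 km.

Each station gives a sphere (x−x_i)² + (y−y_i)² + z² = d_i² (stations at z=0).
Subtracting the A sphere from B and C: z² cancels, leaving linear equations in x and y:
-492.0 x − 177.4 y = -27048.63
-302.2 x − 323.2 y = 7701.09
Solving: x ≈ 95.900, y ≈ -113.497 km (keep extra digits for the depth step; rounded: 95.9, -113.5).
Then from the A sphere: z² = 144.40² − (x − 149.5)² − (y − 18.6)² with x = 95.900, y = -113.497, so z ≈ 22.995 ≈ 23.0 km.
Check against D (with the unrounded solution): distance 57.63 ≈ 57.63 km. ✓

x ≈ 95.9 km, y ≈ -113.5 km, depth ≈ 23.0 km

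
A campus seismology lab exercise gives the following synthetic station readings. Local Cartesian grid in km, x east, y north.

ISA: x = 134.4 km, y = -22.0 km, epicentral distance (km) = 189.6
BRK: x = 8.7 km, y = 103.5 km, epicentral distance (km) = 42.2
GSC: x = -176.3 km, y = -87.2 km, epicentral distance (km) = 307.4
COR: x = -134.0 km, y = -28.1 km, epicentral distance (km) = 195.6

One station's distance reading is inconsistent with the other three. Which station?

Solve using three stations at a time. Using ISA, BRK, GSC (subtract circle equations pairwise → linear system) gives (x, y) ≈ (32.8, 138.1).
Distances from that point to each station vs reported:
  ISA: calculated 189.6 vs reported 189.6 → residual 0.0 km
  BRK: calculated 42.2 vs reported 42.2 → residual 0.0 km
  GSC: calculated 307.4 vs reported 307.4 → residual 0.0 km
  COR: calculated 235.5 vs reported 195.6 → residual 39.9 km
ISA, BRK, GSC are mutually consistent (residuals ≈ 0); COR is off by 39.9 km.

COR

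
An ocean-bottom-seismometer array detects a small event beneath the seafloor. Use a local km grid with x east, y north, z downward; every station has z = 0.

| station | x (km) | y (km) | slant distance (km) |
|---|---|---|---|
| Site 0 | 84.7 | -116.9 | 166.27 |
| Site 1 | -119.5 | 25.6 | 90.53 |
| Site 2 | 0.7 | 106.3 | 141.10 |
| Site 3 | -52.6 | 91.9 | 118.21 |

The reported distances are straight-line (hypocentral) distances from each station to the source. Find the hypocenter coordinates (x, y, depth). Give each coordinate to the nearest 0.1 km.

Each station gives a sphere (x−x_i)² + (y−y_i)² + z² = d_i² (stations at z=0).
Subtracting the Site 0 sphere from Site 1 and Site 2: z² cancels, leaving linear equations in x and y:
-408.4 x + 285.0 y = 13545.94
-168.0 x + 446.4 y = -1803.02
Solving: x ≈ -48.804, y ≈ -22.406 km (keep extra digits for the depth step; rounded: -48.8, -22.4).
Then from the Site 0 sphere: z² = 166.27² − (x − 84.7)² − (y + 116.9)² with x = -48.804, y = -22.406, so z ≈ 29.888 ≈ 29.9 km.

x ≈ -48.8 km, y ≈ -22.4 km, depth ≈ 29.9 km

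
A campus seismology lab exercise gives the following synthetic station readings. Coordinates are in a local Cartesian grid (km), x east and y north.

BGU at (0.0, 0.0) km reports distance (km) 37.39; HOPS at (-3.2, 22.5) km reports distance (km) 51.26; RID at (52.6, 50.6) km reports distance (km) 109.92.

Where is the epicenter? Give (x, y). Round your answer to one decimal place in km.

(-31.4, -20.3)

Circle about each station: x² + y² = 37.39²; (x + 3.2)² + (y − 22.5)² = 51.26²; (x − 52.6)² + (y − 50.6)² = 109.92².
Subtracting the BGU equation from the HOPS and RID equations removes the quadratic terms:
-6.4 x + 45.0 y = -713.09
105.2 x + 101.2 y = -5357.27
Solving the 2×2 system: x ≈ -31.4, y ≈ -20.3 km.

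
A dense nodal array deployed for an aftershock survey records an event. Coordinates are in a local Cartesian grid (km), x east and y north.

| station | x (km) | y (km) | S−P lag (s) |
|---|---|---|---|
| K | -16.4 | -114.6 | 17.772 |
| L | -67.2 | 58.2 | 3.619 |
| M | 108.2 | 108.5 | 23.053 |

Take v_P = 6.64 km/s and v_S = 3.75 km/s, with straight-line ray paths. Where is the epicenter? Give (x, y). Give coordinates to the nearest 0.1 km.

-73.2 km east, 27.6 km north

Distance from S−P lag: d = Δt · v_P v_S / (v_P − v_S) = Δt · (6.64·3.75)/(6.64−3.75) ≈ 8.6159·Δt.
So d_K = 153.12, d_L = 31.18, d_M = 198.62 km.
Circle about each station: (x + 16.4)² + (y + 114.6)² = 153.12²; (x + 67.2)² + (y − 58.2)² = 31.18²; (x − 108.2)² + (y − 108.5)² = 198.62².
Subtracting pairs of circle equations eliminates x²+y² and gives linear equations (the radical axes):
-101.6 x + 345.6 y = 16974.50
249.2 x + 446.2 y = -5926.80
Solving the 2×2 system: x ≈ -73.2, y ≈ 27.6 km.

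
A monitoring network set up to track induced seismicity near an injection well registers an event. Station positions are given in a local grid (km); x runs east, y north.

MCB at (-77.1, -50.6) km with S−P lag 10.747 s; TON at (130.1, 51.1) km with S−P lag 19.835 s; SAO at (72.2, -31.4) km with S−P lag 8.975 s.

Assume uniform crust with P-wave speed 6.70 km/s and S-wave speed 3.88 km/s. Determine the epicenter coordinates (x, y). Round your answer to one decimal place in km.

Distance from S−P lag: d = Δt · v_P v_S / (v_P − v_S) = Δt · (6.70·3.88)/(6.70−3.88) ≈ 9.2184·Δt.
So d_MCB = 99.07, d_TON = 182.85, d_SAO = 82.74 km.
Circle about each station: (x + 77.1)² + (y + 50.6)² = 99.07²; (x − 130.1)² + (y − 51.1)² = 182.85²; (x − 72.2)² + (y + 31.4)² = 82.74².
Subtracting pairs of circle equations eliminates x²+y² and gives linear equations (the radical axes):
414.4 x + 203.4 y = -12586.81
298.6 x + 38.4 y = 662.99
Solving the 2×2 system: x ≈ 13.8, y ≈ -90.0 km.

(13.8, -90.0)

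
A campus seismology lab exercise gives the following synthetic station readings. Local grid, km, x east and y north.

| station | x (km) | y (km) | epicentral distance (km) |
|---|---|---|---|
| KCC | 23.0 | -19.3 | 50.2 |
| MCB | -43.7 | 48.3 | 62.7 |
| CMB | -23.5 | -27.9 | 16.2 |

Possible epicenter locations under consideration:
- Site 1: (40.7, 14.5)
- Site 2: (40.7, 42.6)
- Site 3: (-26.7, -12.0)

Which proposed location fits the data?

For each candidate, compare |candidate − station| to the reported distance:
Site 1: residuals KCC 12.0, MCB 28.2, CMB 60.7 → max 60.7 km
Site 2: residuals KCC 14.2, MCB 21.9, CMB 79.2 → max 79.2 km
Site 3: residuals KCC 0.0, MCB 0.0, CMB 0.0 → max 0.0 km
Only Site 3 has all residuals ≈ 0.

Site 3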